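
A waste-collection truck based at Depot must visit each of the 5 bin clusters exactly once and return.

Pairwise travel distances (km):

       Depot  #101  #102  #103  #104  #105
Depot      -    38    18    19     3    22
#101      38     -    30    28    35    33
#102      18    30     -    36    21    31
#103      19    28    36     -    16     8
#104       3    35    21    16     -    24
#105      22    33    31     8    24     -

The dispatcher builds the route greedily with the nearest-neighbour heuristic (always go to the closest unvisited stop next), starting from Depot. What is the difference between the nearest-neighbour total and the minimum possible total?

From Depot: #104=3, #102=18, #103=19, #105=22, #101=38 → choose #104 (3).
From #104: #103=16, #102=21, #105=24, #101=35 → choose #103 (16).
From #103: #105=8, #101=28, #102=36 → choose #105 (8).
From #105: #102=31, #101=33 → choose #102 (31).
From #102: #101=30 → choose #101 (30).
NN route Depot → #104 → #103 → #105 → #102 → #101 → Depot costs 126.
Optimal: Depot → #102 → #101 → #105 → #103 → #104 → Depot costs 108 (by enumerating all 60 distinct tours).
Excess = 126 − 108 = 18.

18 km longer than the optimal tour.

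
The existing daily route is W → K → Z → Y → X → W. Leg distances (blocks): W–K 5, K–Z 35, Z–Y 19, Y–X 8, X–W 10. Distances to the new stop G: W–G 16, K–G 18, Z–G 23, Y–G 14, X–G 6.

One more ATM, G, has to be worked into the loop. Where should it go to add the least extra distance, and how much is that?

Adding 6 blocks by placing G on the K–Z leg.

Insertion cost between consecutive stops i–j is d(i,G) + d(G,j) − d(i,j):
  between W and K: 16 + 18 − 5 = 29
  between K and Z: 18 + 23 − 35 = 6
  between Z and Y: 23 + 14 − 19 = 18
  between Y and X: 14 + 6 − 8 = 12
  between X and W: 6 + 16 − 10 = 12
Cheapest insertion is between K and Z, adding 6.
New total = 77 + 6 = 83.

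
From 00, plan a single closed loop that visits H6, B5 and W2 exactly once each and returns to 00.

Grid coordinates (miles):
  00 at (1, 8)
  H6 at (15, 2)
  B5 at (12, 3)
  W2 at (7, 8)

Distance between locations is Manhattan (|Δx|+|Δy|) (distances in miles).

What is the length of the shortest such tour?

00 - H6 - B5 - W2 - 00: 20+4+10+6 = 40
00 - H6 - W2 - B5 - 00: 20+14+10+16 = 60
00 - B5 - H6 - W2 - 00: 16+4+14+6 = 40
The minimum is 40.
One optimal route: 00 → H6 → B5 → W2 → 00 (or its reverse).

Shortest round trip = 40 miles.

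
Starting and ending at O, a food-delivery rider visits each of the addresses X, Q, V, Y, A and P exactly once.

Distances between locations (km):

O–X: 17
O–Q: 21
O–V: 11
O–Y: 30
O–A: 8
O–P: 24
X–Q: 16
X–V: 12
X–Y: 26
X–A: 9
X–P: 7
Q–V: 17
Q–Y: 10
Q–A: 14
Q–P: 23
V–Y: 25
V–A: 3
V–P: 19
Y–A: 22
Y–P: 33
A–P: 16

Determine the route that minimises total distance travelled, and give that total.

With 6 stops there are 6!/2 = 360 distinct round trips (a route and its reverse cost the same).
O-X-Q-V-Y-A-P-O: 17+16+17+25+22+16+24 = 137
O-X-Q-V-Y-P-A-O: 17+16+17+25+33+16+8 = 132
O-X-Q-V-A-Y-P-O: 17+16+17+3+22+33+24 = 132
O-X-Q-V-A-P-Y-O: 17+16+17+3+16+33+30 = 132
O-X-Q-V-P-Y-A-O: 17+16+17+19+33+22+8 = 132
O-X-Q-V-P-A-Y-O: 17+16+17+19+16+22+30 = 137
O-X-Q-Y-V-A-P-O: 17+16+10+25+3+16+24 = 111
O-X-Q-Y-V-P-A-O: 17+16+10+25+19+16+8 = 111
… (352 more)
O-X-P-Q-Y-V-A-O: 17+7+23+10+25+3+8 = 93  ← best
The minimum is 93.
One optimal route: O → X → P → Q → Y → V → A → O (or its reverse).

93 km — the shortest possible round trip.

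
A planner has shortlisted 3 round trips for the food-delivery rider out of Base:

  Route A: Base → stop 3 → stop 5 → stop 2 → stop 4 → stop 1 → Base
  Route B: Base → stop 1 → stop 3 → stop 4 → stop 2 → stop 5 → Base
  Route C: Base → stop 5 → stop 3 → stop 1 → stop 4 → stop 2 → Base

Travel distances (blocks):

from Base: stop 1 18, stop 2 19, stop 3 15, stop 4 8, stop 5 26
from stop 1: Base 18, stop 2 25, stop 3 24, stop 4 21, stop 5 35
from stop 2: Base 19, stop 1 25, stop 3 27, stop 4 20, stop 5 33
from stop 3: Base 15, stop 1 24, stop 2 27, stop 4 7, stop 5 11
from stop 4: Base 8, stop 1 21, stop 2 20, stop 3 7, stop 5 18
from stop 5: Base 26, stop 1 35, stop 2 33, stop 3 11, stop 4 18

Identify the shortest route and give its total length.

Shortest is Route A, total 118 blocks.

Route A: 15 + 11 + 33 + 20 + 21 + 18 = 118
Route B: 18 + 24 + 7 + 20 + 33 + 26 = 128
Route C: 26 + 11 + 24 + 21 + 20 + 19 = 121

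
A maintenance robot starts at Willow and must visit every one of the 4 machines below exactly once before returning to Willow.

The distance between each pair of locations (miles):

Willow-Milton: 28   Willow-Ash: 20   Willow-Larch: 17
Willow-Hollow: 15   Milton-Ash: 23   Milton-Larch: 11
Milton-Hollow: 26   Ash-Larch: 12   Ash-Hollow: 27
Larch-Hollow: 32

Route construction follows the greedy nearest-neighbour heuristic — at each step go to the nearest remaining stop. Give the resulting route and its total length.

84 miles along Willow → Hollow → Milton → Larch → Ash → Willow.

At Willow the remaining stops are Hollow 15, Larch 17, Ash 20, Milton 28; go to Hollow.
At Hollow the remaining stops are Milton 26, Ash 27, Larch 32; go to Milton.
At Milton the remaining stops are Larch 11, Ash 23; go to Larch.
At Larch the remaining stops are Ash 12; go to Ash.
Return Ash→Willow: 20.
Total = 15 + 26 + 11 + 12 + 20 = 84.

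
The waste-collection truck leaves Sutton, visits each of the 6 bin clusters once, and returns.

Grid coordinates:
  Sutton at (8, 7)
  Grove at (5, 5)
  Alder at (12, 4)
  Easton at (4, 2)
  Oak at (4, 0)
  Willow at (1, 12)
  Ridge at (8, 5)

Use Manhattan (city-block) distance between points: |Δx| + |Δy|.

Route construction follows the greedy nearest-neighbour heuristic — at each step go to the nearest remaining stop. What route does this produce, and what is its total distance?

Nearest-neighbour total = 54; route Sutton → Ridge → Grove → Easton → Oak → Alder → Willow → Sutton.

At Sutton the remaining stops are Ridge 2, Grove 5, Alder 7, Easton 9, Oak 11, Willow 12; go to Ridge.
At Ridge the remaining stops are Grove 3, Alder 5, Easton 7, Oak 9, Willow 14; go to Grove.
At Grove the remaining stops are Easton 4, Oak 6, Alder 8, Willow 11; go to Easton.
At Easton the remaining stops are Oak 2, Alder 10, Willow 13; go to Oak.
At Oak the remaining stops are Alder 12, Willow 15; go to Alder.
At Alder the remaining stops are Willow 19; go to Willow.
Return Willow→Sutton: 12.
Total = 2 + 3 + 4 + 2 + 12 + 19 + 12 = 54.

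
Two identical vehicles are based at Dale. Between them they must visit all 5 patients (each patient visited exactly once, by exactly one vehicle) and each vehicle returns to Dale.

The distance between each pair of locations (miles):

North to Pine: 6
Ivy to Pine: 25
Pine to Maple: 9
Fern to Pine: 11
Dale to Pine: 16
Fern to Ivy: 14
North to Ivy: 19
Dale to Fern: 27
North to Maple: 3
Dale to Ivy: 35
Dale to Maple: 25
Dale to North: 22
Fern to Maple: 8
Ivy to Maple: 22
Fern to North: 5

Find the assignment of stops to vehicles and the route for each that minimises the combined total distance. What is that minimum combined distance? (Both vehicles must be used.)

Minimum combined distance: 114 miles.

Check every non-empty split of the stops between the two vehicles; for each half take its own optimal tour:
  {Fern} + {North, Ivy, Pine, Maple}: 54 + 82 = 136
  {North} + {Fern, Ivy, Pine, Maple}: 44 + 82 = 126
  {Fern, North} + {Ivy, Pine, Maple}: 54 + 82 = 136
  {Ivy} + {Fern, North, Pine, Maple}: 70 + 60 = 130
  {Fern, Ivy} + {North, Pine, Maple}: 76 + 50 = 126
  {North, Ivy} + {Fern, Pine, Maple}: 76 + 60 = 136
  … (15 splits in total)
  {Pine} + {Fern, North, Ivy, Maple}: 32 + 82 = 114  ← best
Best: vehicle 1 Dale → Pine → Dale = 32; vehicle 2 Dale → North → Maple → Fern → Ivy → Dale = 82; combined 114.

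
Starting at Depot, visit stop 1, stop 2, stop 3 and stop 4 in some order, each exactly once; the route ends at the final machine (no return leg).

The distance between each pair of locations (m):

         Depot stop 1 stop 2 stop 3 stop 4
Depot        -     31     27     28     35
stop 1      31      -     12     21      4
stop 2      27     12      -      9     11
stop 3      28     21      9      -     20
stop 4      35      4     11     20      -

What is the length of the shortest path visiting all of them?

There are 4! = 24 possible orderings.
Depot → stop 1 → stop 2 → stop 3 → stop 4: 31+12+9+20 = 72
Depot → stop 1 → stop 2 → stop 4 → stop 3: 31+12+11+20 = 74
Depot → stop 1 → stop 3 → stop 2 → stop 4: 31+21+9+11 = 72
Depot → stop 1 → stop 3 → stop 4 → stop 2: 31+21+20+11 = 83
Depot → stop 1 → stop 4 → stop 2 → stop 3: 31+4+11+9 = 55
Depot → stop 1 → stop 4 → stop 3 → stop 2: 31+4+20+9 = 64
Depot → stop 2 → stop 1 → stop 3 → stop 4: 27+12+21+20 = 80
Depot → stop 2 → stop 1 → stop 4 → stop 3: 27+12+4+20 = 63
Depot → stop 2 → stop 3 → stop 1 → stop 4: 27+9+21+4 = 61
Depot → stop 2 → stop 3 → stop 4 → stop 1: 27+9+20+4 = 60
Depot → stop 2 → stop 4 → stop 1 → stop 3: 27+11+4+21 = 63
Depot → stop 2 → stop 4 → stop 3 → stop 1: 27+11+20+21 = 79
Depot → stop 3 → stop 1 → stop 2 → stop 4: 28+21+12+11 = 72
Depot → stop 3 → stop 1 → stop 4 → stop 2: 28+21+4+11 = 64
… (10 more)
Depot → stop 3 → stop 2 → stop 4 → stop 1: 28+9+11+4 = 52  ← best
The minimum is 52.
One shortest path: Depot → stop 3 → stop 2 → stop 4 → stop 1.

Minimum one-way distance = 52 m.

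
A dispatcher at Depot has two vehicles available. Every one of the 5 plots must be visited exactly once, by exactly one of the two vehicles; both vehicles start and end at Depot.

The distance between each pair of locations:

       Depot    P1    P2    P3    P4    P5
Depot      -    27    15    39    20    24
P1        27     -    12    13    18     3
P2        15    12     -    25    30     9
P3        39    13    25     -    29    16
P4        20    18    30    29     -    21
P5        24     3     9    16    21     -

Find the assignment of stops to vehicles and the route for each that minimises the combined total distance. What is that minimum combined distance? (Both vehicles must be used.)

Check every non-empty split of the stops between the two vehicles; for each half take its own optimal tour:
  {P1} + {P2, P3, P4, P5}: 54 + 89 = 143
  {P2} + {P1, P3, P4, P5}: 30 + 89 = 119
  {P1, P2} + {P3, P4, P5}: 54 + 89 = 143
  {P3} + {P1, P2, P4, P5}: 78 + 65 = 143
  {P1, P3} + {P2, P4, P5}: 79 + 65 = 144
  {P2, P3} + {P1, P4, P5}: 79 + 65 = 144
  … (15 splits in total)
Best: vehicle 1 Depot → P2 → Depot = 30; vehicle 2 Depot → P4 → P3 → P1 → P5 → Depot = 89; combined 119.

119 — the smallest possible combined total.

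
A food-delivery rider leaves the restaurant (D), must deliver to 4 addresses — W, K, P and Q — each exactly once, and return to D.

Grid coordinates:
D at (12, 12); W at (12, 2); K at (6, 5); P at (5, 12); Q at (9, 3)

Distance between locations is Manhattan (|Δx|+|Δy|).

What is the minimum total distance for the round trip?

Minimum total distance: 34.

With 4 stops there are 4!/2 = 12 distinct round trips (a route and its reverse cost the same).
D → W → K → P → Q → D: 10+9+8+13+12 = 52
D → W → K → Q → P → D: 10+9+5+13+7 = 44
D → W → P → K → Q → D: 10+17+8+5+12 = 52
D → W → P → Q → K → D: 10+17+13+5+13 = 58
D → W → Q → K → P → D: 10+4+5+8+7 = 34
D → W → Q → P → K → D: 10+4+13+8+13 = 48
D → K → W → P → Q → D: 13+9+17+13+12 = 64
D → K → W → Q → P → D: 13+9+4+13+7 = 46
D → K → P → W → Q → D: 13+8+17+4+12 = 54
D → K → Q → W → P → D: 13+5+4+17+7 = 46
D → P → W → K → Q → D: 7+17+9+5+12 = 50
D → P → K → W → Q → D: 7+8+9+4+12 = 40
The minimum is 34.
One optimal route: D → W → Q → K → P → D (or its reverse).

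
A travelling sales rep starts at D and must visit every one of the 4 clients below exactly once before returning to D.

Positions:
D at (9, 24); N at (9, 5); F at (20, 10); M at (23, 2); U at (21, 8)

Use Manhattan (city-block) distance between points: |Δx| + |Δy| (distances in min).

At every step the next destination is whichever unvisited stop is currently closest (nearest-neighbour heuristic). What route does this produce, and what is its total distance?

Nearest-neighbour total = 84 min; route D → N → U → F → M → D.

At D the remaining stops are N 19, F 25, U 28, M 36; go to N.
At N the remaining stops are U 15, F 16, M 17; go to U.
At U the remaining stops are F 3, M 8; go to F.
At F the remaining stops are M 11; go to M.
Return M→D: 36.
Total = 19 + 15 + 3 + 11 + 36 = 84.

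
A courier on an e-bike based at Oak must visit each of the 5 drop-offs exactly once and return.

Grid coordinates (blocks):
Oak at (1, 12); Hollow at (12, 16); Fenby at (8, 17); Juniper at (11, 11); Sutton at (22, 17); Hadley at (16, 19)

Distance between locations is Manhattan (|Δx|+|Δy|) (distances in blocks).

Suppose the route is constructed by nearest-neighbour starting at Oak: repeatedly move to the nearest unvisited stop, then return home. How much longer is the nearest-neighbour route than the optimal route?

From Oak: Juniper=11, Fenby=12, Hollow=15, Hadley=22, Sutton=26 → choose Juniper (11).
From Juniper: Hollow=6, Fenby=9, Hadley=13, Sutton=17 → choose Hollow (6).
From Hollow: Fenby=5, Hadley=7, Sutton=11 → choose Fenby (5).
From Fenby: Hadley=10, Sutton=14 → choose Hadley (10).
From Hadley: Sutton=8 → choose Sutton (8).
NN route Oak → Juniper → Hollow → Fenby → Hadley → Sutton → Oak costs 66.
Optimal: Oak → Fenby → Sutton → Hadley → Hollow → Juniper → Oak costs 58 (by enumerating all 60 distinct tours).
Excess = 66 − 58 = 8.

8 blocks longer than the optimal tour.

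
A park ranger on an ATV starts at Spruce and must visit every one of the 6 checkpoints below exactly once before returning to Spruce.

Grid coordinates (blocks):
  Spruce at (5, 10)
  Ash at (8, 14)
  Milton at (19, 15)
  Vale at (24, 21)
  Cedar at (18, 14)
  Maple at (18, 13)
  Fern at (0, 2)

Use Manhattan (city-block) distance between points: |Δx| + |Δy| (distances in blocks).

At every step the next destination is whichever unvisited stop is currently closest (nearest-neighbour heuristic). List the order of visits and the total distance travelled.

Nearest-neighbour total = 88 blocks; route Spruce → Ash → Cedar → Maple → Milton → Vale → Fern → Spruce.

Spruce → [Ash:7 / Fern:13 / Maple:16 / Cedar:17 / Milton:19 / Vale:30] → Ash (7)
Ash → [Cedar:10 / Maple:11 / Milton:12 / Fern:20 / Vale:23] → Cedar (10)
Cedar → [Maple:1 / Milton:2 / Vale:13 / Fern:30] → Maple (1)
Maple → [Milton:3 / Vale:14 / Fern:29] → Milton (3)
Milton → [Vale:11 / Fern:32] → Vale (11)
Vale → [Fern:43] → Fern (43)
Return Fern→Spruce: 13.
Total = 7 + 10 + 1 + 3 + 11 + 43 + 13 = 88.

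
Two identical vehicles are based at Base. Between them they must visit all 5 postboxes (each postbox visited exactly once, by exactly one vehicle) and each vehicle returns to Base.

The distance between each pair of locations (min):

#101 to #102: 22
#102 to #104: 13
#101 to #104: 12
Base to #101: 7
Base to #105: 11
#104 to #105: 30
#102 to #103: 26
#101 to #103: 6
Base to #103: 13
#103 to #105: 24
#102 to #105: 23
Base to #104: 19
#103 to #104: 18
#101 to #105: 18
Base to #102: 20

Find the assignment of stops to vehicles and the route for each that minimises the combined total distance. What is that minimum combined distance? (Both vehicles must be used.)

86 min — the smallest possible combined total.

There are 2^4 − 1 = 15 ways to divide the 5 stops into two non-empty groups. For each, the best each vehicle can do is its own shortest tour through its group:
  {#101} + {#102, #103, #104, #105}: 14 + 78 = 92
  {#102} + {#101, #103, #104, #105}: 40 + 72 = 112
  {#101, #102} + {#103, #104, #105}: 49 + 72 = 121
  {#103} + {#101, #102, #104, #105}: 26 + 66 = 92
  {#101, #103} + {#102, #104, #105}: 26 + 66 = 92
  {#102, #103} + {#101, #104, #105}: 59 + 60 = 119
  … (15 splits in total)
  {#101, #102, #103, #104} + {#105}: 64 + 22 = 86  ← best
Best: vehicle 1 Base → #101 → #103 → #104 → #102 → Base = 64; vehicle 2 Base → #105 → Base = 22; combined 86.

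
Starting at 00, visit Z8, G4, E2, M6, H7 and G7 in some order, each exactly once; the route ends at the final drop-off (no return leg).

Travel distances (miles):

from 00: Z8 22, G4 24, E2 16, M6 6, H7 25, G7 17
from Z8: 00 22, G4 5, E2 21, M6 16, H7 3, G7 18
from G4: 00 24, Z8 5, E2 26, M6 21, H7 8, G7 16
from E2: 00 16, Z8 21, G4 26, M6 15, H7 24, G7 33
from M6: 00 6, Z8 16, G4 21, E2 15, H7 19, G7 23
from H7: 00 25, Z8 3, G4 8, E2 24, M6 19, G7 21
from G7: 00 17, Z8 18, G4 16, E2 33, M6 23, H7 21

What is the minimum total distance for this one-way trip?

Shortest open route: 69 miles.

There are 6! = 720 possible orderings.
00 - Z8 - G4 - E2 - M6 - H7 - G7: 22+5+26+15+19+21 = 108
00 - Z8 - G4 - E2 - M6 - G7 - H7: 22+5+26+15+23+21 = 112
00 - Z8 - G4 - E2 - H7 - M6 - G7: 22+5+26+24+19+23 = 119
00 - Z8 - G4 - E2 - H7 - G7 - M6: 22+5+26+24+21+23 = 121
00 - Z8 - G4 - E2 - G7 - M6 - H7: 22+5+26+33+23+19 = 128
00 - Z8 - G4 - E2 - G7 - H7 - M6: 22+5+26+33+21+19 = 126
00 - Z8 - G4 - M6 - E2 - H7 - G7: 22+5+21+15+24+21 = 108
00 - Z8 - G4 - M6 - E2 - G7 - H7: 22+5+21+15+33+21 = 117
… (712 more)
00 - M6 - E2 - Z8 - H7 - G4 - G7: 6+15+21+3+8+16 = 69  ← best
The minimum is 69.
One shortest path: 00 → M6 → E2 → Z8 → H7 → G4 → G7.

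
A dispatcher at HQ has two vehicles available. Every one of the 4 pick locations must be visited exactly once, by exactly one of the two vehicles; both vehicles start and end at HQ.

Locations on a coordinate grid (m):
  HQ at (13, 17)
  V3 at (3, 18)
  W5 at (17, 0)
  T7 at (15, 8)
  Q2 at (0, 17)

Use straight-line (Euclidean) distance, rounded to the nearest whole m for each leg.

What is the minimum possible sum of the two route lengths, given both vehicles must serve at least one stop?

Minimum combined distance: 60 m.

There are 2^3 − 1 = 7 ways to divide the 4 stops into two non-empty groups. For each, the best each vehicle can do is its own shortest tour through its group:
  {V3} + {W5, T7, Q2}: 20 + 54 = 74
  {W5} + {V3, T7, Q2}: 34 + 39 = 73
  {V3, W5} + {T7, Q2}: 50 + 39 = 89
  {T7} + {V3, W5, Q2}: 18 + 54 = 72
  {V3, T7} + {W5, Q2}: 35 + 54 = 89
  {W5, T7} + {V3, Q2}: 34 + 26 = 60
  … (7 splits in total)
Best: vehicle 1 HQ → W5 → T7 → HQ = 34; vehicle 2 HQ → V3 → Q2 → HQ = 26; combined 60.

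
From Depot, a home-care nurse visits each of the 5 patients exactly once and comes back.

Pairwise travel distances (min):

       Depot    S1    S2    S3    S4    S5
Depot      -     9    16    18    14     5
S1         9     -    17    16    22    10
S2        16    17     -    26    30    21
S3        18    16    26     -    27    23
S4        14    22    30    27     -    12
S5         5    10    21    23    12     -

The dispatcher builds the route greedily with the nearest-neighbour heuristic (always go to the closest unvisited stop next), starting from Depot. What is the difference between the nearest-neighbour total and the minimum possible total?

8 min longer than the optimal tour.

Depot: S5=5, S1=9, S4=14, S2=16, S3=18 ⇒ S5
S5: S1=10, S4=12, S2=21, S3=23 ⇒ S1
S1: S3=16, S2=17, S4=22 ⇒ S3
S3: S2=26, S4=27 ⇒ S2
S2: S4=30 ⇒ S4
NN route Depot → S5 → S1 → S3 → S2 → S4 → Depot costs 101.
Optimal: Depot → S2 → S1 → S3 → S4 → S5 → Depot costs 93 (by enumerating all 60 distinct tours).
Excess = 101 − 93 = 8.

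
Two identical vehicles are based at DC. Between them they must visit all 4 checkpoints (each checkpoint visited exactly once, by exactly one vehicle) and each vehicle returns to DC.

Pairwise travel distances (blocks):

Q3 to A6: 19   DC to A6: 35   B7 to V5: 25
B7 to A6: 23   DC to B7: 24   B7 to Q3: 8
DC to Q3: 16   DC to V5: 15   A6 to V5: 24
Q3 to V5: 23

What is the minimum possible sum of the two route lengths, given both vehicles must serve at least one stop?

Minimum combined distance: 112 blocks.

Try each way of splitting the stops between the two vehicles (each non-empty) and, for each split, find the best tour for each vehicle:
  {B7} + {Q3, A6, V5}: 48 + 74 = 122
  {Q3} + {B7, A6, V5}: 32 + 86 = 118
  {B7, Q3} + {A6, V5}: 48 + 74 = 122
  {A6} + {B7, Q3, V5}: 70 + 64 = 134
  {B7, A6} + {Q3, V5}: 82 + 54 = 136
  {Q3, A6} + {B7, V5}: 70 + 64 = 134
  … (7 splits in total)
  {B7, Q3, A6} + {V5}: 82 + 30 = 112  ← best
Best: vehicle 1 DC → B7 → A6 → Q3 → DC = 82; vehicle 2 DC → V5 → DC = 30; combined 112.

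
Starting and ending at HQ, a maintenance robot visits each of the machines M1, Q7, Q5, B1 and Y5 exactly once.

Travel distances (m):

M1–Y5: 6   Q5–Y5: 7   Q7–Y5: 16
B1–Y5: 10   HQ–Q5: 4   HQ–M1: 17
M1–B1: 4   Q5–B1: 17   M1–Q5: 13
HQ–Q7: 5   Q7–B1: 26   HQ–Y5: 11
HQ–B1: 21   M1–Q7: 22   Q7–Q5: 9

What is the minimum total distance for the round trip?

With 5 stops there are 5!/2 = 60 distinct round trips (a route and its reverse cost the same).
HQ → M1 → Q7 → Q5 → B1 → Y5 → HQ: 17+22+9+17+10+11 = 86
HQ → M1 → Q7 → Q5 → Y5 → B1 → HQ: 17+22+9+7+10+21 = 86
HQ → M1 → Q7 → B1 → Q5 → Y5 → HQ: 17+22+26+17+7+11 = 100
HQ → M1 → Q7 → B1 → Y5 → Q5 → HQ: 17+22+26+10+7+4 = 86
HQ → M1 → Q7 → Y5 → Q5 → B1 → HQ: 17+22+16+7+17+21 = 100
HQ → M1 → Q7 → Y5 → B1 → Q5 → HQ: 17+22+16+10+17+4 = 86
HQ → M1 → Q5 → Q7 → B1 → Y5 → HQ: 17+13+9+26+10+11 = 86
HQ → M1 → Q5 → Q7 → Y5 → B1 → HQ: 17+13+9+16+10+21 = 86
HQ → M1 → Q5 → B1 → Q7 → Y5 → HQ: 17+13+17+26+16+11 = 100
HQ → M1 → Q5 → B1 → Y5 → Q7 → HQ: 17+13+17+10+16+5 = 78
HQ → M1 → Q5 → Y5 → Q7 → B1 → HQ: 17+13+7+16+26+21 = 100
HQ → M1 → Q5 → Y5 → B1 → Q7 → HQ: 17+13+7+10+26+5 = 78
HQ → M1 → B1 → Q7 → Q5 → Y5 → HQ: 17+4+26+9+7+11 = 74
HQ → M1 → B1 → Q7 → Y5 → Q5 → HQ: 17+4+26+16+7+4 = 74
… (46 more)
HQ → M1 → B1 → Y5 → Q5 → Q7 → HQ: 17+4+10+7+9+5 = 52  ← best
The minimum is 52.
One optimal route: HQ → M1 → B1 → Y5 → Q5 → Q7 → HQ (or its reverse).

Minimum total distance: 52 m.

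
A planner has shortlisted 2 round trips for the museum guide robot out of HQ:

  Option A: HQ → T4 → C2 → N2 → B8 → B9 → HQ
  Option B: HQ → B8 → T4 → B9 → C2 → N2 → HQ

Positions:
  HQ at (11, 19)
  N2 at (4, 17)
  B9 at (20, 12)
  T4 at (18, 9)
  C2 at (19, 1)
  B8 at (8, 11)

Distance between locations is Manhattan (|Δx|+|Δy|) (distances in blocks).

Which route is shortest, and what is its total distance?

Option A: 17 + 9 + 31 + 10 + 13 + 16 = 96
Option B: 11 + 12 + 5 + 12 + 31 + 9 = 80

Shortest is Option B, total 80 blocks.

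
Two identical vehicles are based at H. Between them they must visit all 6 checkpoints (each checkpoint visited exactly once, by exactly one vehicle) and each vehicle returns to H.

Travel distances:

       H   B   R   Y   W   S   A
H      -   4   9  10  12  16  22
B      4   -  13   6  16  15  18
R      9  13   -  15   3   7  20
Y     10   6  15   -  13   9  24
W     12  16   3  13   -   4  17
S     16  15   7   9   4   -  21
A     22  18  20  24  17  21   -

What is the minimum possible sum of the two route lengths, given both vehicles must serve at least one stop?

76 — the smallest possible combined total.

There are 2^5 − 1 = 31 ways to divide the 6 stops into two non-empty groups. For each, the best each vehicle can do is its own shortest tour through its group:
  {B} + {R, Y, W, S, A}: 8 + 68 = 76
  {R} + {B, Y, W, S, A}: 18 + 62 = 80
  {B, R} + {Y, W, S, A}: 26 + 62 = 88
  {Y} + {B, R, W, S, A}: 20 + 59 = 79
  {B, Y} + {R, W, S, A}: 20 + 59 = 79
  {R, Y} + {B, W, S, A}: 34 + 59 = 93
  … (31 splits in total)
Best: vehicle 1 H → B → H = 8; vehicle 2 H → Y → S → R → W → A → H = 68; combined 76.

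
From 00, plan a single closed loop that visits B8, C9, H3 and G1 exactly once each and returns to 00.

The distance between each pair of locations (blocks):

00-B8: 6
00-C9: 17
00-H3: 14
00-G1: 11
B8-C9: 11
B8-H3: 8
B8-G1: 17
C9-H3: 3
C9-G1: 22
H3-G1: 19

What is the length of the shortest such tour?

00-B8-C9-H3-G1-00: 6+11+3+19+11 = 50
00-B8-C9-G1-H3-00: 6+11+22+19+14 = 72
00-B8-H3-C9-G1-00: 6+8+3+22+11 = 50
00-B8-H3-G1-C9-00: 6+8+19+22+17 = 72
00-B8-G1-C9-H3-00: 6+17+22+3+14 = 62
00-B8-G1-H3-C9-00: 6+17+19+3+17 = 62
00-C9-B8-H3-G1-00: 17+11+8+19+11 = 66
00-C9-B8-G1-H3-00: 17+11+17+19+14 = 78
00-C9-H3-B8-G1-00: 17+3+8+17+11 = 56
00-C9-G1-B8-H3-00: 17+22+17+8+14 = 78
00-H3-B8-C9-G1-00: 14+8+11+22+11 = 66
00-H3-C9-B8-G1-00: 14+3+11+17+11 = 56
The minimum is 50.
One optimal route: 00 → B8 → C9 → H3 → G1 → 00 (or its reverse).

50 blocks — the shortest possible round trip.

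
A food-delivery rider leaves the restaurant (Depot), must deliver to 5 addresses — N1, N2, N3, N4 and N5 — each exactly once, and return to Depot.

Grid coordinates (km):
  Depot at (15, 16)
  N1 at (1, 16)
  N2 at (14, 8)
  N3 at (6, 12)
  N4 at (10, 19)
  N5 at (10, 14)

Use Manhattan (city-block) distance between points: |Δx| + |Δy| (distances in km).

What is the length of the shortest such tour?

Shortest round trip = 54 km.

Depot→N1→N2→N3→N4→N5→Depot: 14+21+12+11+5+7 = 70
Depot→N1→N2→N3→N5→N4→Depot: 14+21+12+6+5+8 = 66
Depot→N1→N2→N4→N3→N5→Depot: 14+21+15+11+6+7 = 74
Depot→N1→N2→N4→N5→N3→Depot: 14+21+15+5+6+13 = 74
Depot→N1→N2→N5→N3→N4→Depot: 14+21+10+6+11+8 = 70
Depot→N1→N2→N5→N4→N3→Depot: 14+21+10+5+11+13 = 74
Depot→N1→N3→N2→N4→N5→Depot: 14+9+12+15+5+7 = 62
Depot→N1→N3→N2→N5→N4→Depot: 14+9+12+10+5+8 = 58
Depot→N1→N3→N4→N2→N5→Depot: 14+9+11+15+10+7 = 66
Depot→N1→N3→N4→N5→N2→Depot: 14+9+11+5+10+9 = 58
Depot→N1→N3→N5→N2→N4→Depot: 14+9+6+10+15+8 = 62
Depot→N1→N3→N5→N4→N2→Depot: 14+9+6+5+15+9 = 58
Depot→N1→N4→N2→N3→N5→Depot: 14+12+15+12+6+7 = 66
Depot→N1→N4→N2→N5→N3→Depot: 14+12+15+10+6+13 = 70
… (46 more)
Depot→N2→N3→N1→N4→N5→Depot: 9+12+9+12+5+7 = 54  ← best
The minimum is 54.
One optimal route: Depot → N2 → N3 → N1 → N4 → N5 → Depot (or its reverse).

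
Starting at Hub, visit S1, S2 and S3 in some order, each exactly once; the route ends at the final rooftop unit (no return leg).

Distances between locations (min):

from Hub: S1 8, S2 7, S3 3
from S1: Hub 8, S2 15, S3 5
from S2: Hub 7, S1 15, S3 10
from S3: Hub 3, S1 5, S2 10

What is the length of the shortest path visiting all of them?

22 min — the minimum one-way total.

There are 3! = 6 possible orderings.
Hub - S1 - S2 - S3: 8+15+10 = 33
Hub - S1 - S3 - S2: 8+5+10 = 23
Hub - S2 - S1 - S3: 7+15+5 = 27
Hub - S2 - S3 - S1: 7+10+5 = 22
Hub - S3 - S1 - S2: 3+5+15 = 23
Hub - S3 - S2 - S1: 3+10+15 = 28
The minimum is 22.
One shortest path: Hub → S2 → S3 → S1.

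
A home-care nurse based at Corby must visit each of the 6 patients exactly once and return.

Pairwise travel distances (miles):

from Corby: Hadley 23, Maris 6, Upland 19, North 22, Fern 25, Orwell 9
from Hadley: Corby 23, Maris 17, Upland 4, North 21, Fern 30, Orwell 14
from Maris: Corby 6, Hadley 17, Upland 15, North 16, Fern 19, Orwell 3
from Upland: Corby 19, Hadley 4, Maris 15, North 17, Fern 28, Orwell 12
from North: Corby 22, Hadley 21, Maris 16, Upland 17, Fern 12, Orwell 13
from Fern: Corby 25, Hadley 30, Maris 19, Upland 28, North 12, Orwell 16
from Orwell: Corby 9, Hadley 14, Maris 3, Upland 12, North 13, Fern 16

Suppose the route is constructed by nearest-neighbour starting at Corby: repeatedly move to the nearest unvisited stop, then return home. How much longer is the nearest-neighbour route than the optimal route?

2 miles longer than the optimal tour.

Corby: Maris=6, Orwell=9, Upland=19, North=22, Hadley=23, Fern=25 ⇒ Maris
Maris: Orwell=3, Upland=15, North=16, Hadley=17, Fern=19 ⇒ Orwell
Orwell: Upland=12, North=13, Hadley=14, Fern=16 ⇒ Upland
Upland: Hadley=4, North=17, Fern=28 ⇒ Hadley
Hadley: North=21, Fern=30 ⇒ North
North: Fern=12 ⇒ Fern
NN route Corby → Maris → Orwell → Upland → Hadley → North → Fern → Corby costs 83.
Optimal: Corby → Hadley → Upland → North → Fern → Orwell → Maris → Corby costs 81 (by enumerating all 360 distinct tours).
Excess = 83 − 81 = 2.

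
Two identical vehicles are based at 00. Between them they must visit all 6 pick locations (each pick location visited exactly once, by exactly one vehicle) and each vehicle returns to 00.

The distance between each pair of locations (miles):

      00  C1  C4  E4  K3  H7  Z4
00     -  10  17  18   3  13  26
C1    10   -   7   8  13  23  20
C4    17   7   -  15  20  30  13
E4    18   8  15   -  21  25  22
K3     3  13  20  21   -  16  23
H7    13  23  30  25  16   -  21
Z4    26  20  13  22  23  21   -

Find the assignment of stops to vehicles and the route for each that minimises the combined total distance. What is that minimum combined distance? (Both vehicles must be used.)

Try each way of splitting the stops between the two vehicles (each non-empty) and, for each split, find the best tour for each vehicle:
  {C1} + {C4, E4, K3, H7, Z4}: 20 + 86 = 106
  {C4} + {C1, E4, K3, H7, Z4}: 34 + 80 = 114
  {C1, C4} + {E4, K3, H7, Z4}: 34 + 80 = 114
  {E4} + {C1, C4, K3, H7, Z4}: 36 + 70 = 106
  {C1, E4} + {C4, K3, H7, Z4}: 36 + 70 = 106
  {C4, E4} + {C1, K3, H7, Z4}: 50 + 70 = 120
  … (31 splits in total)
  {K3} + {C1, C4, E4, H7, Z4}: 6 + 80 = 86  ← best
Best: vehicle 1 00 → K3 → 00 = 6; vehicle 2 00 → C1 → E4 → C4 → Z4 → H7 → 00 = 80; combined 86.

Minimum combined distance: 86 miles.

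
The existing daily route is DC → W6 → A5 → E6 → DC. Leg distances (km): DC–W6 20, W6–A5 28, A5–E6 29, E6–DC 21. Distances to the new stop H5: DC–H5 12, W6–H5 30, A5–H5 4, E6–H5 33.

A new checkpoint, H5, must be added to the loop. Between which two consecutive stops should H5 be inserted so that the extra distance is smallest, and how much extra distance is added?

+6 km — insert H5 between W6 and A5.

Insertion cost between consecutive stops i–j is d(i,H5) + d(H5,j) − d(i,j):
  between DC and W6: 12 + 30 − 20 = 22
  between W6 and A5: 30 + 4 − 28 = 6
  between A5 and E6: 4 + 33 − 29 = 8
  between E6 and DC: 33 + 12 − 21 = 24
Cheapest insertion is between W6 and A5, adding 6.
New total = 98 + 6 = 104.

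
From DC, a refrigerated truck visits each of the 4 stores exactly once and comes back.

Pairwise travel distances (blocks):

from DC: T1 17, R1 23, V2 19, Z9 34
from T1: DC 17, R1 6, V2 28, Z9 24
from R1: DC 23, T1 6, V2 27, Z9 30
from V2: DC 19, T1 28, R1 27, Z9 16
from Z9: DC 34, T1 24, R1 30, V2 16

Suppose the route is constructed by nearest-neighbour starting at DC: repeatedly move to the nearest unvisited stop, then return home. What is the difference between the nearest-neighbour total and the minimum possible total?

From DC: T1=17, V2=19, R1=23, Z9=34 → choose T1 (17).
From T1: R1=6, Z9=24, V2=28 → choose R1 (6).
From R1: V2=27, Z9=30 → choose V2 (27).
From V2: Z9=16 → choose Z9 (16).
NN route DC → T1 → R1 → V2 → Z9 → DC costs 100.
Optimal: DC → T1 → R1 → Z9 → V2 → DC costs 88 (by enumerating all 12 distinct tours).
Excess = 100 − 88 = 12.

12 blocks longer than the optimal tour.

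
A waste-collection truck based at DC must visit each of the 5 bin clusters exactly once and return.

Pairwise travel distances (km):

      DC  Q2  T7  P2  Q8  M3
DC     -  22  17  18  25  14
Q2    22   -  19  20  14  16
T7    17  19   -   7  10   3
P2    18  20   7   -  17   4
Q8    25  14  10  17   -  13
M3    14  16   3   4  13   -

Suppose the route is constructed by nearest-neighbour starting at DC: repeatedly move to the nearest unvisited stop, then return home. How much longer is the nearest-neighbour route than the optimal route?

DC: M3=14, T7=17, P2=18, Q2=22, Q8=25 ⇒ M3
M3: T7=3, P2=4, Q8=13, Q2=16 ⇒ T7
T7: P2=7, Q8=10, Q2=19 ⇒ P2
P2: Q8=17, Q2=20 ⇒ Q8
Q8: Q2=14 ⇒ Q2
NN route DC → M3 → T7 → P2 → Q8 → Q2 → DC costs 77.
Optimal: DC → Q2 → Q8 → T7 → P2 → M3 → DC costs 71 (by enumerating all 60 distinct tours).
Excess = 77 − 71 = 6.

The nearest-neighbour route is 6 km longer than optimal.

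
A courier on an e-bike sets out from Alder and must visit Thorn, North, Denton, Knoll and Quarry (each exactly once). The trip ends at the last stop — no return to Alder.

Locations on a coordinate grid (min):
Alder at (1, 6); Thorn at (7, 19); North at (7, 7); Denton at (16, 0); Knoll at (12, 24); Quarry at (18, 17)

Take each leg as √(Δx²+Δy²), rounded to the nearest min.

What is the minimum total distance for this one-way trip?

There are 5! = 120 possible orderings.
Alder → Thorn → North → Denton → Knoll → Quarry: 14+12+11+24+9 = 70
Alder → Thorn → North → Denton → Quarry → Knoll: 14+12+11+17+9 = 63
Alder → Thorn → North → Knoll → Denton → Quarry: 14+12+18+24+17 = 85
Alder → Thorn → North → Knoll → Quarry → Denton: 14+12+18+9+17 = 70
Alder → Thorn → North → Quarry → Denton → Knoll: 14+12+15+17+24 = 82
Alder → Thorn → North → Quarry → Knoll → Denton: 14+12+15+9+24 = 74
Alder → Thorn → Denton → North → Knoll → Quarry: 14+21+11+18+9 = 73
Alder → Thorn → Denton → North → Quarry → Knoll: 14+21+11+15+9 = 70
Alder → Thorn → Denton → Knoll → North → Quarry: 14+21+24+18+15 = 92
Alder → Thorn → Denton → Knoll → Quarry → North: 14+21+24+9+15 = 83
Alder → Thorn → Denton → Quarry → North → Knoll: 14+21+17+15+18 = 85
Alder → Thorn → Denton → Quarry → Knoll → North: 14+21+17+9+18 = 79
Alder → Thorn → Knoll → North → Denton → Quarry: 14+7+18+11+17 = 67
Alder → Thorn → Knoll → North → Quarry → Denton: 14+7+18+15+17 = 71
… (106 more)
Alder → North → Denton → Quarry → Knoll → Thorn: 6+11+17+9+7 = 50  ← best
The minimum is 50.
One shortest path: Alder → North → Denton → Quarry → Knoll → Thorn.

50 min — the minimum one-way total.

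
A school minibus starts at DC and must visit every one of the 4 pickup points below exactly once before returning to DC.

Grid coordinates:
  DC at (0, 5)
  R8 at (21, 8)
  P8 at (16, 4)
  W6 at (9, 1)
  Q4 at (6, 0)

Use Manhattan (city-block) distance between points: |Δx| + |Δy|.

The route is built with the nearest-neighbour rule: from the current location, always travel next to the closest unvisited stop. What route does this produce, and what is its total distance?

From DC: distances to unvisited — Q4=11, W6=13, P8=17, R8=24. Nearest is Q4 (11).
From Q4: distances to unvisited — W6=4, P8=14, R8=23. Nearest is W6 (4).
From W6: distances to unvisited — P8=10, R8=19. Nearest is P8 (10).
From P8: distances to unvisited — R8=9. Nearest is R8 (9).
Return R8→DC: 24.
Total = 11 + 4 + 10 + 9 + 24 = 58.

Nearest-neighbour total = 58; route DC → Q4 → W6 → P8 → R8 → DC.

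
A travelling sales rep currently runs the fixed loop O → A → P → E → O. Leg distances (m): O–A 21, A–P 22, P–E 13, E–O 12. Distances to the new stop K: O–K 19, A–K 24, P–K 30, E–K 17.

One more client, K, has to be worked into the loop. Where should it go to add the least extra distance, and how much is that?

Insertion cost between consecutive stops i–j is d(i,K) + d(K,j) − d(i,j):
  between O and A: 19 + 24 − 21 = 22
  between A and P: 24 + 30 − 22 = 32
  between P and E: 30 + 17 − 13 = 34
  between E and O: 17 + 19 − 12 = 24
Cheapest insertion is between O and A, adding 22.
New total = 68 + 22 = 90.

+22 m — insert K between O and A.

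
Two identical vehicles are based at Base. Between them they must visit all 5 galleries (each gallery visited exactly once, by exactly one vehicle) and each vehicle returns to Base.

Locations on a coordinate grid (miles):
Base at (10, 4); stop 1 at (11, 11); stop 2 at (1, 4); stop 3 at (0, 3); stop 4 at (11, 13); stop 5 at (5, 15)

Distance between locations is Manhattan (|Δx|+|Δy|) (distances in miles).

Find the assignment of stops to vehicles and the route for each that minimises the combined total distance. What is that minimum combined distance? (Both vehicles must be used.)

Check every non-empty split of the stops between the two vehicles; for each half take its own optimal tour:
  {stop 1} + {stop 2, stop 3, stop 4, stop 5}: 16 + 46 = 62
  {stop 2} + {stop 1, stop 3, stop 4, stop 5}: 18 + 46 = 64
  {stop 1, stop 2} + {stop 3, stop 4, stop 5}: 34 + 46 = 80
  {stop 3} + {stop 1, stop 2, stop 4, stop 5}: 22 + 42 = 64
  {stop 1, stop 3} + {stop 2, stop 4, stop 5}: 38 + 42 = 80
  {stop 2, stop 3} + {stop 1, stop 4, stop 5}: 22 + 34 = 56
  … (15 splits in total)
Best: vehicle 1 Base → stop 2 → stop 3 → Base = 22; vehicle 2 Base → stop 1 → stop 4 → stop 5 → Base = 34; combined 56.

56 miles — the smallest possible combined total.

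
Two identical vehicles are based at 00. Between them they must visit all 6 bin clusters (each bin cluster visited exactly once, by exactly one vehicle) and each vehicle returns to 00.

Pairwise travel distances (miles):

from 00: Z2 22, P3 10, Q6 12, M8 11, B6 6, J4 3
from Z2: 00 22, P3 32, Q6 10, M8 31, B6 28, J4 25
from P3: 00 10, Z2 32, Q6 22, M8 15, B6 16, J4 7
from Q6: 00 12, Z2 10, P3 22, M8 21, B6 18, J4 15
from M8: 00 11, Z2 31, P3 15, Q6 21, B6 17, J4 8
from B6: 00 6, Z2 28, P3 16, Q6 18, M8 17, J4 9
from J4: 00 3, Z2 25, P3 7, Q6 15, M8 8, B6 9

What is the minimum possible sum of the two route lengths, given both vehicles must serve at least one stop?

Try each way of splitting the stops between the two vehicles (each non-empty) and, for each split, find the best tour for each vehicle:
  {Z2} + {P3, Q6, M8, B6, J4}: 44 + 70 = 114
  {P3} + {Z2, Q6, M8, B6, J4}: 20 + 76 = 96
  {Z2, P3} + {Q6, M8, B6, J4}: 64 + 56 = 120
  {Q6} + {Z2, P3, M8, B6, J4}: 24 + 90 = 114
  {Z2, Q6} + {P3, M8, B6, J4}: 44 + 48 = 92
  {P3, Q6} + {Z2, M8, B6, J4}: 44 + 76 = 120
  … (31 splits in total)
  {B6} + {Z2, P3, Q6, M8, J4}: 12 + 78 = 90  ← best
Best: vehicle 1 00 → B6 → 00 = 12; vehicle 2 00 → Z2 → Q6 → M8 → P3 → J4 → 00 = 78; combined 90.

90 miles — the smallest possible combined total.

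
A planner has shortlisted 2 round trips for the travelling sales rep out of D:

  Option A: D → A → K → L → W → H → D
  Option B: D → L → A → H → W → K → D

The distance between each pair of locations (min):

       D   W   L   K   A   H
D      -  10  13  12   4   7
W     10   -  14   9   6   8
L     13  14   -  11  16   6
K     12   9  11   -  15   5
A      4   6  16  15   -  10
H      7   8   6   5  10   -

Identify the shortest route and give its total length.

Shortest is Option A, total 59 min.

Option A: 4 + 15 + 11 + 14 + 8 + 7 = 59
Option B: 13 + 16 + 10 + 8 + 9 + 12 = 68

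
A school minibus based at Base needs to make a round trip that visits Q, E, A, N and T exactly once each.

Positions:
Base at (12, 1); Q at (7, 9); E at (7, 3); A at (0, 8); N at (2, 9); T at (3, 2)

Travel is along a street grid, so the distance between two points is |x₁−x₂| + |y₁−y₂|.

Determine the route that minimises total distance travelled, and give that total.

With 5 stops there are 5!/2 = 60 distinct round trips (a route and its reverse cost the same).
Base - Q - E - A - N - T - Base: 13+6+12+3+8+10 = 52
Base - Q - E - A - T - N - Base: 13+6+12+9+8+18 = 66
Base - Q - E - N - A - T - Base: 13+6+11+3+9+10 = 52
Base - Q - E - N - T - A - Base: 13+6+11+8+9+19 = 66
Base - Q - E - T - A - N - Base: 13+6+5+9+3+18 = 54
Base - Q - E - T - N - A - Base: 13+6+5+8+3+19 = 54
Base - Q - A - E - N - T - Base: 13+8+12+11+8+10 = 62
Base - Q - A - E - T - N - Base: 13+8+12+5+8+18 = 64
Base - Q - A - N - E - T - Base: 13+8+3+11+5+10 = 50
Base - Q - A - N - T - E - Base: 13+8+3+8+5+7 = 44
Base - Q - A - T - E - N - Base: 13+8+9+5+11+18 = 64
Base - Q - A - T - N - E - Base: 13+8+9+8+11+7 = 56
Base - Q - N - E - A - T - Base: 13+5+11+12+9+10 = 60
Base - Q - N - E - T - A - Base: 13+5+11+5+9+19 = 62
… (46 more)
Base - E - Q - N - A - T - Base: 7+6+5+3+9+10 = 40  ← best
The minimum is 40.
One optimal route: Base → E → Q → N → A → T → Base (or its reverse).

Shortest round trip = 40.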